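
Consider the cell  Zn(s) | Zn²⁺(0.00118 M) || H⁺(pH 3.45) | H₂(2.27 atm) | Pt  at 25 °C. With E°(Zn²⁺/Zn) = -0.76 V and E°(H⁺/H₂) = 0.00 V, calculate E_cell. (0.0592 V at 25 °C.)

The hydrogen couple is the cathode, so E°_cell = 0.76 V; n = 2.
[H⁺] = 10^(−3.45) = 3.5 × 10^-4 M, and Q = [Zn²⁺]·P(H₂) / [H⁺]^2 = 2.13 × 10^4.
E = E° − (0.0592/2) log Q = 0.76 − (0.0592/2)(4.328) = 0.632 V.

0.63 V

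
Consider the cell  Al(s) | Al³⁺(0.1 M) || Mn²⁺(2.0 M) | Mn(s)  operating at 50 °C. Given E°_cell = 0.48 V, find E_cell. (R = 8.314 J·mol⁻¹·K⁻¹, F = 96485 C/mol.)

Balancing electrons gives n = 6; the reaction quotient is Q = [Al³⁺]^2/[Mn²⁺]^3 = 0.00125.
E = E° − (RT/nF) ln Q = 0.48 − (8.314×323)/(6×96485) × (-6.685) = 0.480 + 0.031 = 0.511 V.

0.511 V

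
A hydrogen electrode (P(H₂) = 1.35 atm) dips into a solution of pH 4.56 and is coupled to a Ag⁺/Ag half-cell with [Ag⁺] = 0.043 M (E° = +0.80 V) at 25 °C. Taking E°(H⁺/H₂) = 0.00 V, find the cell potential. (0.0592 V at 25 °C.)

The Ag⁺/Ag couple is the cathode, so E°_cell = 0.80 V; n = 2.
[H⁺] = 10^(−4.56) = 2.8 × 10^-5 M, and Q = [H⁺]^2 / ([Ag⁺]^2·P(H₂)) = 3.04 × 10^-7.
E = E° − (0.0592/2) log Q = 0.80 − (0.0592/2)(-6.517) = 0.993 V.

0.99 V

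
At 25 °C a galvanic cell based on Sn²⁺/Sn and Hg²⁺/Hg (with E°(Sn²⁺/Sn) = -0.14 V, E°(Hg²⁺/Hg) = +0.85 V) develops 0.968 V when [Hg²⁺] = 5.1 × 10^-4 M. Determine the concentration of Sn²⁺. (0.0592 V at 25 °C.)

From the Nernst equation, log Q = n(E° − E)/0.0592 = 2(0.99 − 0.968)/0.0592 = 0.743, so Q = 5.54.
With Q = [Sn²⁺]/[Hg²⁺] and the known concentrations, [Sn²⁺] in the numerator gives [Sn²⁺] = 0.0028 M.

0.0028 M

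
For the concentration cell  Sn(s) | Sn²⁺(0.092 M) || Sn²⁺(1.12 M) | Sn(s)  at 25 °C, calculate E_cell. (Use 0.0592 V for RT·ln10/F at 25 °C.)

0.032 V

Both half-cells are Sn²⁺/Sn, so E°_cell = 0. The concentrated side is the cathode; the cell reaction moves Sn²⁺ from high to low concentration with n = 2.
Q = [Sn²⁺]_dilute/[Sn²⁺]_conc = 0.092/1.12 = 0.0821.
E = 0 − (0.0592/2) log Q = −(0.0592/2)(-1.085) = 0.0321 V.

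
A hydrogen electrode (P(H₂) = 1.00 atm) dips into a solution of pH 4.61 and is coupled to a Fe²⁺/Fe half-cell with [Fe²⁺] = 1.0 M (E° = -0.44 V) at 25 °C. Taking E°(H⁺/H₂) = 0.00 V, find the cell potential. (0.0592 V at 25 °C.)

0.17 V

The hydrogen couple is the cathode, so E°_cell = 0.44 V; n = 2.
[H⁺] = 10^(−4.61) = 2.5 × 10^-5 M, and Q = [Fe²⁺]·P(H₂) / [H⁺]^2 = 1.66 × 10^9.
E = E° − (0.0592/2) log Q = 0.44 − (0.0592/2)(9.220) = 0.167 V.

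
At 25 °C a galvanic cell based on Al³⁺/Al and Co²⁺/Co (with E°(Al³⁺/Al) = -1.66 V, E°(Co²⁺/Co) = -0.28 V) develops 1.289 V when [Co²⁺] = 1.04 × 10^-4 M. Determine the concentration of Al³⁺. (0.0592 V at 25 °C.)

From the Nernst equation, log Q = n(E° − E)/0.0592 = 6(1.38 − 1.289)/0.0592 = 9.223, so Q = 1.67 × 10^9.
With Q = [Al³⁺]^2/[Co²⁺]^3 and the known concentrations, [Al³⁺]^2 in the numerator gives [Al³⁺] = 0.043 M.

0.043 M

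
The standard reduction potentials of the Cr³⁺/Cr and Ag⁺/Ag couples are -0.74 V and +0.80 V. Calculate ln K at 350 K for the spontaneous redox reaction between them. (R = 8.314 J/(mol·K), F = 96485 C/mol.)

E°_cell = +0.80 − (-0.74) = 1.54 V, with n = 3 electrons transferred.
At equilibrium E = 0, so the Nernst equation gives ln K = nFE°/RT = (3)(96485)(1.54)/((8.314)(350)) = 153.19.

ln K = 153.2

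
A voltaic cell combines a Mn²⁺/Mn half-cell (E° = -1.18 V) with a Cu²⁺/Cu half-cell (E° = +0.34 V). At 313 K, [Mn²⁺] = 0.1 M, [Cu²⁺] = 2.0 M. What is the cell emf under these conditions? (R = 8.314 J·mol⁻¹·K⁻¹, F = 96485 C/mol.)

1.56 V

The Cu²⁺/Cu couple has the higher reduction potential and acts as the cathode, so E°_cell = +0.34 − (-1.18) = 1.52 V.
Balancing electrons gives n = 2; the reaction quotient is Q = [Mn²⁺]/[Cu²⁺] = 0.0500.
E = E° − (RT/nF) ln Q = 1.52 − (8.314×313)/(2×96485) × (-2.996) = 1.520 + 0.040 = 1.560 V.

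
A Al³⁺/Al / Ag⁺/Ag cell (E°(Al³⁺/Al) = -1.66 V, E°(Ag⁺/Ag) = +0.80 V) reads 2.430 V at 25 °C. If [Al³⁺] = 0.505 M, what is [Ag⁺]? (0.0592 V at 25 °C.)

0.25 M

From the Nernst equation, log Q = n(E° − E)/0.0592 = 3(2.46 − 2.430)/0.0592 = 1.520, so Q = 33.1.
With Q = [Al³⁺]/[Ag⁺]^3 and the known concentrations, [Ag⁺]^3 in the denominator gives [Ag⁺] = 0.25 M.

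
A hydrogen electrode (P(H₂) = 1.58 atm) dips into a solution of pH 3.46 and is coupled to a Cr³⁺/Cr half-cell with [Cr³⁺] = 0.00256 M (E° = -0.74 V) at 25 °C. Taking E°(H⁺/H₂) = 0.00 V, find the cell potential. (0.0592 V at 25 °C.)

The hydrogen couple is the cathode, so E°_cell = 0.74 V; n = 6.
[H⁺] = 10^(−3.46) = 3.5 × 10^-4 M, and Q = [Cr³⁺]^2·P(H₂)^3 / [H⁺]^6 = 1.49 × 10^16.
E = E° − (0.0592/6) log Q = 0.74 − (0.0592/6)(16.172) = 0.580 V.

0.58 V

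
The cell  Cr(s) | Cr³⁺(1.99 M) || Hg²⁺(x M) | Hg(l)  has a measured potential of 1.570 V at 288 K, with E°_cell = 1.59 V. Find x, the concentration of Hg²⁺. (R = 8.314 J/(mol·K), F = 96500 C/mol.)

0.32 M

From the Nernst equation, ln Q = nF(E° − E)/RT = 6×96500×(1.59 − 1.570)/(8.314×288) = 4.836, so Q = 126.
With Q = [Cr³⁺]^2/[Hg²⁺]^3 and the known concentrations, [Hg²⁺]^3 in the denominator gives [Hg²⁺] = 0.32 M.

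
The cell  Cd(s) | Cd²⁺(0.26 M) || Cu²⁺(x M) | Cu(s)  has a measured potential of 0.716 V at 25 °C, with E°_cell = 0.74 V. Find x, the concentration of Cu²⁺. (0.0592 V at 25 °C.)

0.04 M

From the Nernst equation, log Q = n(E° − E)/0.0592 = 2(0.74 − 0.716)/0.0592 = 0.811, so Q = 6.47.
With Q = [Cd²⁺]/[Cu²⁺] and the known concentrations, [Cu²⁺] in the denominator gives [Cu²⁺] = 0.04 M.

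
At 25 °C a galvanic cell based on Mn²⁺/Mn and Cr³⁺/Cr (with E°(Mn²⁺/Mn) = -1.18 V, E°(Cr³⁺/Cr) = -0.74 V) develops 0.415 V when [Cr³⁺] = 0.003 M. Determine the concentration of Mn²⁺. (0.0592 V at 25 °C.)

0.15 M

From the Nernst equation, log Q = n(E° − E)/0.0592 = 6(0.44 − 0.415)/0.0592 = 2.534, so Q = 342.
With Q = [Mn²⁺]^3/[Cr³⁺]^2 and the known concentrations, [Mn²⁺]^3 in the numerator gives [Mn²⁺] = 0.15 M.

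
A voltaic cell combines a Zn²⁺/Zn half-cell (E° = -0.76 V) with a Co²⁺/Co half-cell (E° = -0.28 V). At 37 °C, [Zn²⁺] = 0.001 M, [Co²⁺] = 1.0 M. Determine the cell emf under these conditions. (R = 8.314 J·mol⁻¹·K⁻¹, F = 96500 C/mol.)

The Co²⁺/Co couple has the higher reduction potential and acts as the cathode, so E°_cell = -0.28 − (-0.76) = 0.48 V.
Balancing electrons gives n = 2; the reaction quotient is Q = [Zn²⁺]/[Co²⁺] = 0.00100.
E = E° − (RT/nF) ln Q = 0.48 − (8.314×310)/(2×96500) × (-6.908) = 0.480 + 0.092 = 0.572 V.

0.572 V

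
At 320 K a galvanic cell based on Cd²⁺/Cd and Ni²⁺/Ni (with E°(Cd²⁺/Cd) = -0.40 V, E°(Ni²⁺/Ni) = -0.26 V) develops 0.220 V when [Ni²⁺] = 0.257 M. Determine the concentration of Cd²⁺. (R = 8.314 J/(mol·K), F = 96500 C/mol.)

7.8 × 10^-4 M

From the Nernst equation, ln Q = nF(E° − E)/RT = 2×96500×(0.14 − 0.220)/(8.314×320) = -5.803, so Q = 0.00302.
With Q = [Cd²⁺]/[Ni²⁺] and the known concentrations, [Cd²⁺] in the numerator gives [Cd²⁺] = 7.8 × 10^-4 M.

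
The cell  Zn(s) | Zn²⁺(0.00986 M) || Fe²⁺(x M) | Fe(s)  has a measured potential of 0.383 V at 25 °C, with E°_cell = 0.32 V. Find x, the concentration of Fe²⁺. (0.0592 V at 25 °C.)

1.3 M

From the Nernst equation, log Q = n(E° − E)/0.0592 = 2(0.32 − 0.383)/0.0592 = -2.128, so Q = 0.00744.
With Q = [Zn²⁺]/[Fe²⁺] and the known concentrations, [Fe²⁺] in the denominator gives [Fe²⁺] = 1.3 M.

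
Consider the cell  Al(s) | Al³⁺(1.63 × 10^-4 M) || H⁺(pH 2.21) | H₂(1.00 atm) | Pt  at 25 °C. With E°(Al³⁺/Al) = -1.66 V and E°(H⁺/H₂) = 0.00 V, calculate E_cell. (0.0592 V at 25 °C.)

1.60 V

The hydrogen couple is the cathode, so E°_cell = 1.66 V; n = 6.
[H⁺] = 10^(−2.21) = 0.0062 M, and Q = [Al³⁺]^2·P(H₂)^3 / [H⁺]^6 = 4.83 × 10^5.
E = E° − (0.0592/6) log Q = 1.66 − (0.0592/6)(5.684) = 1.604 V.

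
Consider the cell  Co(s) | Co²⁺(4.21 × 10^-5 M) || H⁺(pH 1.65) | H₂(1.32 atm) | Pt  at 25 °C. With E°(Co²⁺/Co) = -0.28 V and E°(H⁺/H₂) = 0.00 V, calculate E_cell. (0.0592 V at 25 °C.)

The hydrogen couple is the cathode, so E°_cell = 0.28 V; n = 2.
[H⁺] = 10^(−1.65) = 0.022 M, and Q = [Co²⁺]·P(H₂) / [H⁺]^2 = 0.111.
E = E° − (0.0592/2) log Q = 0.28 − (0.0592/2)(-0.955) = 0.308 V.

0.31 V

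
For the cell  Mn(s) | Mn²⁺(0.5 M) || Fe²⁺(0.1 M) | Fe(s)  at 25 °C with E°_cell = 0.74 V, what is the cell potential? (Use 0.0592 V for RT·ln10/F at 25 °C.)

Balancing electrons gives n = 2; the reaction quotient is Q = [Mn²⁺]/[Fe²⁺] = 5.00.
At 25 °C, E = E° − (0.0592/n) log Q = 0.74 − (0.0592/2)(0.699) = 0.740 − 0.021 = 0.719 V.

0.719 V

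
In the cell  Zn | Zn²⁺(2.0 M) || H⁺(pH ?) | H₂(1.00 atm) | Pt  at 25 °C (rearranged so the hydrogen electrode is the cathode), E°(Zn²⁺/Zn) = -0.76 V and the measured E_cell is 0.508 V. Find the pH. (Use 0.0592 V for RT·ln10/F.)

pH = 4.11

E°_cell = 0.76 V and n = 2.
log Q = n(E° − E)/0.0592 = 2×(0.76 − 0.508)/0.0592 = 8.514.
With Q = [Zn²⁺]·P(H₂) / [H⁺]^2, solving for [H⁺] gives log[H⁺] = -4.106, so pH = 4.11.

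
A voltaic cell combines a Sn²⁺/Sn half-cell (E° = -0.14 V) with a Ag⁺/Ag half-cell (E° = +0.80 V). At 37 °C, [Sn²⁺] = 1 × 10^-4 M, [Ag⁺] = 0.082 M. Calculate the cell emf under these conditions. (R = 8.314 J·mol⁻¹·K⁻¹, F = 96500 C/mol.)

0.996 V

The Ag⁺/Ag couple has the higher reduction potential and acts as the cathode, so E°_cell = +0.80 − (-0.14) = 0.94 V.
Balancing electrons gives n = 2; the reaction quotient is Q = [Sn²⁺]/[Ag⁺]^2 = 0.0149.
E = E° − (RT/nF) ln Q = 0.94 − (8.314×310)/(2×96500) × (-4.208) = 0.940 + 0.056 = 0.996 V.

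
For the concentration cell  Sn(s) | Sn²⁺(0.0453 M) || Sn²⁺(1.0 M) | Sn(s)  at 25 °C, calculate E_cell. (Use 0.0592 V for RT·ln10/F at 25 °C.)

Both half-cells are Sn²⁺/Sn, so E°_cell = 0. The concentrated side is the cathode; the cell reaction moves Sn²⁺ from high to low concentration with n = 2.
Q = [Sn²⁺]_dilute/[Sn²⁺]_conc = 0.0453/1.0 = 0.0453.
E = 0 − (0.0592/2) log Q = −(0.0592/2)(-1.344) = 0.0398 V.

0.040 V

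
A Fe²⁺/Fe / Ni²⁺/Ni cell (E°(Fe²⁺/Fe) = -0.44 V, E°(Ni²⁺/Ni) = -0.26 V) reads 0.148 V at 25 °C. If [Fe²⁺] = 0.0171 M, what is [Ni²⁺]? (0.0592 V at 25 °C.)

From the Nernst equation, log Q = n(E° − E)/0.0592 = 2(0.18 − 0.148)/0.0592 = 1.081, so Q = 12.1.
With Q = [Fe²⁺]/[Ni²⁺] and the known concentrations, [Ni²⁺] in the denominator gives [Ni²⁺] = 0.0014 M.

0.0014 M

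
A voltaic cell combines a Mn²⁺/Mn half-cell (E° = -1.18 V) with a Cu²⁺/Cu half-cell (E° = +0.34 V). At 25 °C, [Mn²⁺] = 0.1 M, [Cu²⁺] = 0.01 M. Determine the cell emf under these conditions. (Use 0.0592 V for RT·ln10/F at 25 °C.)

The Cu²⁺/Cu couple has the higher reduction potential and acts as the cathode, so E°_cell = +0.34 − (-1.18) = 1.52 V.
Balancing electrons gives n = 2; the reaction quotient is Q = [Mn²⁺]/[Cu²⁺] = 10.0.
At 25 °C, E = E° − (0.0592/n) log Q = 1.52 − (0.0592/2)(1.000) = 1.520 − 0.030 = 1.490 V.

1.49 V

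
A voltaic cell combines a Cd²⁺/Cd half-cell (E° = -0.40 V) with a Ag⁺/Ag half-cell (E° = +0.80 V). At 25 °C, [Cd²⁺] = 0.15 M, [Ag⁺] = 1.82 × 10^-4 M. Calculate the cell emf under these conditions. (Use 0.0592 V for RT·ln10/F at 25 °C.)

The Ag⁺/Ag couple has the higher reduction potential and acts as the cathode, so E°_cell = +0.80 − (-0.40) = 1.20 V.
Balancing electrons gives n = 2; the reaction quotient is Q = [Cd²⁺]/[Ag⁺]^2 = 4.53 × 10^6.
At 25 °C, E = E° − (0.0592/n) log Q = 1.20 − (0.0592/2)(6.656) = 1.200 − 0.197 = 1.003 V.

1.00 V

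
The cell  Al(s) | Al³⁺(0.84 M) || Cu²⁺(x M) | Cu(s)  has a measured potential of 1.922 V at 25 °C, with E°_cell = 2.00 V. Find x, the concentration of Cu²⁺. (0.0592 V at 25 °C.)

From the Nernst equation, log Q = n(E° − E)/0.0592 = 6(2.00 − 1.922)/0.0592 = 7.905, so Q = 8.04 × 10^7.
With Q = [Al³⁺]^2/[Cu²⁺]^3 and the known concentrations, [Cu²⁺]^3 in the denominator gives [Cu²⁺] = 0.0021 M.

0.0021 M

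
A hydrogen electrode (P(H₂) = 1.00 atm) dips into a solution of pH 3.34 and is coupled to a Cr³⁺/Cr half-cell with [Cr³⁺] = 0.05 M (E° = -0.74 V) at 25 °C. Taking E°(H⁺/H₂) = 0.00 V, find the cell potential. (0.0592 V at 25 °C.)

0.57 V

The hydrogen couple is the cathode, so E°_cell = 0.74 V; n = 6.
[H⁺] = 10^(−3.34) = 4.6 × 10^-4 M, and Q = [Cr³⁺]^2·P(H₂)^3 / [H⁺]^6 = 2.74 × 10^17.
E = E° − (0.0592/6) log Q = 0.74 − (0.0592/6)(17.438) = 0.568 V.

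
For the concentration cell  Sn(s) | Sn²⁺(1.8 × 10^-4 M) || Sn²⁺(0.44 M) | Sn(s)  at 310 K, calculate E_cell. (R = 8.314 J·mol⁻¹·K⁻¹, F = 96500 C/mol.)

Both half-cells are Sn²⁺/Sn, so E°_cell = 0. The concentrated side is the cathode; the cell reaction moves Sn²⁺ from high to low concentration with n = 2.
Q = [Sn²⁺]_dilute/[Sn²⁺]_conc = 1.8 × 10^-4/0.44 = 4.09 × 10^-4.
E = 0 − (RT/nF) ln Q = −((8.314×310)/(2×96500))(-7.802) = 0.1042 V.

0.10 V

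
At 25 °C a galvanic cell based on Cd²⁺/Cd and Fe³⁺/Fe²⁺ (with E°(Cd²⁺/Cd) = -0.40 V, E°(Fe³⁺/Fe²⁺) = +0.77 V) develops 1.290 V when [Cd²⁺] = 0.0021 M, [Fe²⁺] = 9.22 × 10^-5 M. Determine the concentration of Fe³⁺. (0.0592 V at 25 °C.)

4.5 × 10^-4 M

From the Nernst equation, log Q = n(E° − E)/0.0592 = 2(1.17 − 1.290)/0.0592 = -4.054, so Q = 8.83 × 10^-5.
With Q = [Cd²⁺]·[Fe²⁺]^2/[Fe³⁺]^2 and the known concentrations, [Fe³⁺]^2 in the denominator gives [Fe³⁺] = 4.5 × 10^-4 M.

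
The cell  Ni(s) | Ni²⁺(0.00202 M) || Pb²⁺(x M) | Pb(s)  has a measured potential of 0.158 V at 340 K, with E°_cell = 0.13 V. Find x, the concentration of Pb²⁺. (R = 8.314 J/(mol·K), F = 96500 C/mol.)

From the Nernst equation, ln Q = nF(E° − E)/RT = 2×96500×(0.13 − 0.158)/(8.314×340) = -1.912, so Q = 0.148.
With Q = [Ni²⁺]/[Pb²⁺] and the known concentrations, [Pb²⁺] in the denominator gives [Pb²⁺] = 0.014 M.

0.014 M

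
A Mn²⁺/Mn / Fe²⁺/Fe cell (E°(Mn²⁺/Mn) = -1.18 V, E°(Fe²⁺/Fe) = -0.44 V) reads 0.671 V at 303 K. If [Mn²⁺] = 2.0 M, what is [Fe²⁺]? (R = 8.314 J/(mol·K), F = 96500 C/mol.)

0.01 M

From the Nernst equation, ln Q = nF(E° − E)/RT = 2×96500×(0.74 − 0.671)/(8.314×303) = 5.286, so Q = 198.
With Q = [Mn²⁺]/[Fe²⁺] and the known concentrations, [Fe²⁺] in the denominator gives [Fe²⁺] = 0.01 M.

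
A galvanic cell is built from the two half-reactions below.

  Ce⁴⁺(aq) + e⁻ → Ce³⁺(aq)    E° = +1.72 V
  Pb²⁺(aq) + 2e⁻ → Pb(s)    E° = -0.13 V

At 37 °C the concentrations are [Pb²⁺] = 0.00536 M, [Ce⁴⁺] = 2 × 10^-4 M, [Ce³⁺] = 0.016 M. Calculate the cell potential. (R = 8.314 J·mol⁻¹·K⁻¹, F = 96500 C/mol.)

The Ce⁴⁺/Ce³⁺ couple has the higher reduction potential and acts as the cathode, so E°_cell = +1.72 − (-0.13) = 1.85 V.
Balancing electrons gives n = 2; the reaction quotient is Q = [Pb²⁺]·[Ce³⁺]^2/[Ce⁴⁺]^2 = 34.3.
E = E° − (RT/nF) ln Q = 1.85 − (8.314×310)/(2×96500) × (3.535) = 1.850 − 0.047 = 1.803 V.

1.80 V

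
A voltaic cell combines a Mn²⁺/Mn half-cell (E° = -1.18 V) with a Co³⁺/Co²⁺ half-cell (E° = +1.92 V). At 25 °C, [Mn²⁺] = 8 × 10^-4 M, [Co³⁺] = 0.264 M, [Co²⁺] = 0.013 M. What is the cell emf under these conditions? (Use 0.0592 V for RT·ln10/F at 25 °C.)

3.27 V

The Co³⁺/Co²⁺ couple has the higher reduction potential and acts as the cathode, so E°_cell = +1.92 − (-1.18) = 3.10 V.
Balancing electrons gives n = 2; the reaction quotient is Q = [Mn²⁺]·[Co²⁺]^2/[Co³⁺]^2 = 1.94 × 10^-6.
At 25 °C, E = E° − (0.0592/n) log Q = 3.10 − (0.0592/2)(-5.712) = 3.100 + 0.169 = 3.269 V.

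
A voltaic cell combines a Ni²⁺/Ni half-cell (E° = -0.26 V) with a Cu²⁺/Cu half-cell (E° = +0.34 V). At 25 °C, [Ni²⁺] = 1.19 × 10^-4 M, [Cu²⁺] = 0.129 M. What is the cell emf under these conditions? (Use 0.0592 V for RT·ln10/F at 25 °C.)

0.690 V

The Cu²⁺/Cu couple has the higher reduction potential and acts as the cathode, so E°_cell = +0.34 − (-0.26) = 0.60 V.
Balancing electrons gives n = 2; the reaction quotient is Q = [Ni²⁺]/[Cu²⁺] = 9.22 × 10^-4.
At 25 °C, E = E° − (0.0592/n) log Q = 0.60 − (0.0592/2)(-3.035) = 0.600 + 0.090 = 0.690 V.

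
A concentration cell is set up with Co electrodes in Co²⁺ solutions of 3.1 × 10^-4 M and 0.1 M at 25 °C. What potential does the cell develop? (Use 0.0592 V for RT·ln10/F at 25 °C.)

Both half-cells are Co²⁺/Co, so E°_cell = 0. The concentrated side is the cathode; the cell reaction moves Co²⁺ from high to low concentration with n = 2.
Q = [Co²⁺]_dilute/[Co²⁺]_conc = 3.1 × 10^-4/0.1 = 0.00310.
E = 0 − (0.0592/2) log Q = −(0.0592/2)(-2.509) = 0.0743 V.

0.074 V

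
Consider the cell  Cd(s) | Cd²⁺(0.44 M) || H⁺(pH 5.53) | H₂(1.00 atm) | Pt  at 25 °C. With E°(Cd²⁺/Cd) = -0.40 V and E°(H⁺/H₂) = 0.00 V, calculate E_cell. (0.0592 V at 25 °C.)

0.083 V

The hydrogen couple is the cathode, so E°_cell = 0.40 V; n = 2.
[H⁺] = 10^(−5.53) = 3 × 10^-6 M, and Q = [Cd²⁺]·P(H₂) / [H⁺]^2 = 5.05 × 10^10.
E = E° − (0.0592/2) log Q = 0.40 − (0.0592/2)(10.703) = 0.083 V.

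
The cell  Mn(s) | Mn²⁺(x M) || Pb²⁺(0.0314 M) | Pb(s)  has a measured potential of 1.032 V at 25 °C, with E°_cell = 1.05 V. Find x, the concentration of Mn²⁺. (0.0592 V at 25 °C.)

0.13 M

From the Nernst equation, log Q = n(E° − E)/0.0592 = 2(1.05 − 1.032)/0.0592 = 0.608, so Q = 4.06.
With Q = [Mn²⁺]/[Pb²⁺] and the known concentrations, [Mn²⁺] in the numerator gives [Mn²⁺] = 0.13 M.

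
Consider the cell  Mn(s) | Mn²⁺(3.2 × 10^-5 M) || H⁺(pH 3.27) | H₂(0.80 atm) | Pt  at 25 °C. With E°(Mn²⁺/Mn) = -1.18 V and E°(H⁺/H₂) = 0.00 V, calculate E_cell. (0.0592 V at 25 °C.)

1.12 V

The hydrogen couple is the cathode, so E°_cell = 1.18 V; n = 2.
[H⁺] = 10^(−3.27) = 5.4 × 10^-4 M, and Q = [Mn²⁺]·P(H₂) / [H⁺]^2 = 88.8.
E = E° − (0.0592/2) log Q = 1.18 − (0.0592/2)(1.948) = 1.122 V.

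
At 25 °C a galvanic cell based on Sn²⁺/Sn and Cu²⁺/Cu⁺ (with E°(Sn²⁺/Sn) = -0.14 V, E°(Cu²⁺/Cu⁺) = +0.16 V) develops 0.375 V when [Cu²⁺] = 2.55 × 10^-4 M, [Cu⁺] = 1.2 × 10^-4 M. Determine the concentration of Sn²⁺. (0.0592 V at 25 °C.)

0.013 M

From the Nernst equation, log Q = n(E° − E)/0.0592 = 2(0.30 − 0.375)/0.0592 = -2.534, so Q = 0.00293.
With Q = [Sn²⁺]·[Cu⁺]^2/[Cu²⁺]^2 and the known concentrations, [Sn²⁺] in the numerator gives [Sn²⁺] = 0.013 M.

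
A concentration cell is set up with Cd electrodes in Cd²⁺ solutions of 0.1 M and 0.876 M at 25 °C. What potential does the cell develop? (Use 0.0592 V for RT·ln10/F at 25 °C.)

Both half-cells are Cd²⁺/Cd, so E°_cell = 0. The concentrated side is the cathode; the cell reaction moves Cd²⁺ from high to low concentration with n = 2.
Q = [Cd²⁺]_dilute/[Cd²⁺]_conc = 0.1/0.876 = 0.114.
E = 0 − (0.0592/2) log Q = −(0.0592/2)(-0.943) = 0.0279 V.

0.028 V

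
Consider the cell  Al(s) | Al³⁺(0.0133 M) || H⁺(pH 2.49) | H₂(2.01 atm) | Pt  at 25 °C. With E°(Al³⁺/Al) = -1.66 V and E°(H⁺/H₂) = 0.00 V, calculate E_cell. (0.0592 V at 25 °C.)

1.54 V

The hydrogen couple is the cathode, so E°_cell = 1.66 V; n = 6.
[H⁺] = 10^(−2.49) = 0.0032 M, and Q = [Al³⁺]^2·P(H₂)^3 / [H⁺]^6 = 1.25 × 10^12.
E = E° − (0.0592/6) log Q = 1.66 − (0.0592/6)(12.097) = 1.541 V.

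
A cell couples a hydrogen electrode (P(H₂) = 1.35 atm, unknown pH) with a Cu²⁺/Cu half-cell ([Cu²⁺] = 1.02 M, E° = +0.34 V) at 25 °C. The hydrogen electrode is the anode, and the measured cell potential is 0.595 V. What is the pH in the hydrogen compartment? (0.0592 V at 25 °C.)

E°_cell = 0.34 V and n = 2.
log Q = n(E° − E)/0.0592 = 2×(0.34 − 0.595)/0.0592 = -8.615.
With Q = [H⁺]^2 / ([Cu²⁺]·P(H₂)), solving for [H⁺] gives log[H⁺] = -4.238, so pH = 4.24.

pH = 4.24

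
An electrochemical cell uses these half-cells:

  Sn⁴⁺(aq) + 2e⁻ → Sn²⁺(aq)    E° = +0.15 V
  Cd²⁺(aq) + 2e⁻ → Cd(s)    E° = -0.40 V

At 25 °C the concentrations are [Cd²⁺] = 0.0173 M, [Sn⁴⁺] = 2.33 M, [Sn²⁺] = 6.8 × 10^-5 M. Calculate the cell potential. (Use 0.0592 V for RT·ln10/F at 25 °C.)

The Sn⁴⁺/Sn²⁺ couple has the higher reduction potential and acts as the cathode, so E°_cell = +0.15 − (-0.40) = 0.55 V.
Balancing electrons gives n = 2; the reaction quotient is Q = [Cd²⁺]·[Sn²⁺]/[Sn⁴⁺] = 5.05 × 10^-7.
At 25 °C, E = E° − (0.0592/n) log Q = 0.55 − (0.0592/2)(-6.297) = 0.550 + 0.186 = 0.736 V.

0.736 V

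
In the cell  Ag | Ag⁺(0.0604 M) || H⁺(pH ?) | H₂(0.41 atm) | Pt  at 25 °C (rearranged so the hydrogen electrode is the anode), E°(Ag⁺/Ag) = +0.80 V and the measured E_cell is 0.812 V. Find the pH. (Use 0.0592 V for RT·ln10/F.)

E°_cell = 0.80 V and n = 2.
log Q = n(E° − E)/0.0592 = 2×(0.80 − 0.812)/0.0592 = -0.405.
With Q = [H⁺]^2 / ([Ag⁺]^2·P(H₂)), solving for [H⁺] gives log[H⁺] = -1.615, so pH = 1.62.

pH = 1.62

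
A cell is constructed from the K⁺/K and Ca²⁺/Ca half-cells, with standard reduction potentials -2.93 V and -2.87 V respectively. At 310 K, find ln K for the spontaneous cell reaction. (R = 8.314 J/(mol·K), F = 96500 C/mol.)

E°_cell = -2.87 − (-2.93) = 0.06 V, with n = 2 electrons transferred.
At equilibrium E = 0, so the Nernst equation gives ln K = nFE°/RT = (2)(96500)(0.06)/((8.314)(310)) = 4.49.

ln K = 4.5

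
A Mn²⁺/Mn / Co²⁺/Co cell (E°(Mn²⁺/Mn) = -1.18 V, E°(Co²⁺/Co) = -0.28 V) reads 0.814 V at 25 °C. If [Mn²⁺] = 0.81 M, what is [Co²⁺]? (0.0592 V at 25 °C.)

From the Nernst equation, log Q = n(E° − E)/0.0592 = 2(0.90 − 0.814)/0.0592 = 2.905, so Q = 804.
With Q = [Mn²⁺]/[Co²⁺] and the known concentrations, [Co²⁺] in the denominator gives [Co²⁺] = 0.001 M.

0.001 M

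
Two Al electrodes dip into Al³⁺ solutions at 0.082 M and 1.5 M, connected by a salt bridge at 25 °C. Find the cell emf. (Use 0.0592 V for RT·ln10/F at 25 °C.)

Both half-cells are Al³⁺/Al, so E°_cell = 0. The concentrated side is the cathode; the cell reaction moves Al³⁺ from high to low concentration with n = 3.
Q = [Al³⁺]_dilute/[Al³⁺]_conc = 0.082/1.5 = 0.0547.
E = 0 − (0.0592/3) log Q = −(0.0592/3)(-1.262) = 0.0249 V.

0.025 V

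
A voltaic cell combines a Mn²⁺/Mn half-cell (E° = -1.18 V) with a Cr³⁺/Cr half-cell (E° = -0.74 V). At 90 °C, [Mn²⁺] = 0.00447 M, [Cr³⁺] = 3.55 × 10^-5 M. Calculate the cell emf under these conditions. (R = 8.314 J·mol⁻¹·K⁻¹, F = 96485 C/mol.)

The Cr³⁺/Cr couple has the higher reduction potential and acts as the cathode, so E°_cell = -0.74 − (-1.18) = 0.44 V.
Balancing electrons gives n = 6; the reaction quotient is Q = [Mn²⁺]^3/[Cr³⁺]^2 = 70.9.
E = E° − (RT/nF) ln Q = 0.44 − (8.314×363)/(6×96485) × (4.261) = 0.440 − 0.022 = 0.418 V.

0.418 V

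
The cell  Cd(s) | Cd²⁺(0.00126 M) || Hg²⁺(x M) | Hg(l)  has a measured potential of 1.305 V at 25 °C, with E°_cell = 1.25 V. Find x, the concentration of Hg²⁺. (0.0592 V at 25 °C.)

0.091 M

From the Nernst equation, log Q = n(E° − E)/0.0592 = 2(1.25 − 1.305)/0.0592 = -1.858, so Q = 0.0139.
With Q = [Cd²⁺]/[Hg²⁺] and the known concentrations, [Hg²⁺] in the denominator gives [Hg²⁺] = 0.091 M.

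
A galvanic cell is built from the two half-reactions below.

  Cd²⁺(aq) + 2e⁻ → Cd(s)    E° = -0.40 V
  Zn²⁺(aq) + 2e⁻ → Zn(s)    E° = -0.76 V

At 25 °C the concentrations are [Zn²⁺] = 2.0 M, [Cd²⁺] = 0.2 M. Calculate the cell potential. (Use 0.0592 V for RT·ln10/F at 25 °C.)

0.330 V

The Cd²⁺/Cd couple has the higher reduction potential and acts as the cathode, so E°_cell = -0.40 − (-0.76) = 0.36 V.
Balancing electrons gives n = 2; the reaction quotient is Q = [Zn²⁺]/[Cd²⁺] = 10.0.
At 25 °C, E = E° − (0.0592/n) log Q = 0.36 − (0.0592/2)(1.000) = 0.360 − 0.030 = 0.330 V.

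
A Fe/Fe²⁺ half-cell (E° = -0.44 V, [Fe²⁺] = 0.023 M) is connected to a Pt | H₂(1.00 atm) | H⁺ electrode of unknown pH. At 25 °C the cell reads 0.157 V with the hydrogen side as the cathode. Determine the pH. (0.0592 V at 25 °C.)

pH = 5.60

E°_cell = 0.44 V and n = 2.
log Q = n(E° − E)/0.0592 = 2×(0.44 − 0.157)/0.0592 = 9.561.
With Q = [Fe²⁺]·P(H₂) / [H⁺]^2, solving for [H⁺] gives log[H⁺] = -5.600, so pH = 5.60.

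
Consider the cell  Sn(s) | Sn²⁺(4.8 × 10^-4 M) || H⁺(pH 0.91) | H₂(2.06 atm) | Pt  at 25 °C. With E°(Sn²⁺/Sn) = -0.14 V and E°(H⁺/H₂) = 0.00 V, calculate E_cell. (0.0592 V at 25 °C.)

0.18 V

The hydrogen couple is the cathode, so E°_cell = 0.14 V; n = 2.
[H⁺] = 10^(−0.91) = 0.12 M, and Q = [Sn²⁺]·P(H₂) / [H⁺]^2 = 0.0653.
E = E° − (0.0592/2) log Q = 0.14 − (0.0592/2)(-1.185) = 0.175 V.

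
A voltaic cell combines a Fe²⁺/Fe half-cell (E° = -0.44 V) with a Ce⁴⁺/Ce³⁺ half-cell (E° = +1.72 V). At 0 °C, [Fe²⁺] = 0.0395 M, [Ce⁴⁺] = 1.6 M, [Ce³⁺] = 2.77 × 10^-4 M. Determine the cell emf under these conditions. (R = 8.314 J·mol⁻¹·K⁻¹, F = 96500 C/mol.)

The Ce⁴⁺/Ce³⁺ couple has the higher reduction potential and acts as the cathode, so E°_cell = +1.72 − (-0.44) = 2.16 V.
Balancing electrons gives n = 2; the reaction quotient is Q = [Fe²⁺]·[Ce³⁺]^2/[Ce⁴⁺]^2 = 1.18 × 10^-9.
E = E° − (RT/nF) ln Q = 2.16 − (8.314×273)/(2×96500) × (-20.554) = 2.160 + 0.242 = 2.402 V.

2.40 V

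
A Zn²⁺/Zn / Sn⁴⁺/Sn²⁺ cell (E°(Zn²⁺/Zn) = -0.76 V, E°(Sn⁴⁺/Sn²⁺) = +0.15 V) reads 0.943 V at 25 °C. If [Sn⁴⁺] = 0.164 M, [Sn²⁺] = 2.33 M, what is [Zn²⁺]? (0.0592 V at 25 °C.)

0.0054 M

From the Nernst equation, log Q = n(E° − E)/0.0592 = 2(0.91 − 0.943)/0.0592 = -1.115, so Q = 0.0768.
With Q = [Zn²⁺]·[Sn²⁺]/[Sn⁴⁺] and the known concentrations, [Zn²⁺] in the numerator gives [Zn²⁺] = 0.0054 M.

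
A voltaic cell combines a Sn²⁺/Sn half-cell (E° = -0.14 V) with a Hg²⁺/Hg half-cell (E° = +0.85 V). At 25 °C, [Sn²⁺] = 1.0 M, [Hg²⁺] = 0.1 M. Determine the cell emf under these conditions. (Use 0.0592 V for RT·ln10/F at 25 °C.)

0.960 V

The Hg²⁺/Hg couple has the higher reduction potential and acts as the cathode, so E°_cell = +0.85 − (-0.14) = 0.99 V.
Balancing electrons gives n = 2; the reaction quotient is Q = [Sn²⁺]/[Hg²⁺] = 10.0.
At 25 °C, E = E° − (0.0592/n) log Q = 0.99 − (0.0592/2)(1.000) = 0.990 − 0.030 = 0.960 V.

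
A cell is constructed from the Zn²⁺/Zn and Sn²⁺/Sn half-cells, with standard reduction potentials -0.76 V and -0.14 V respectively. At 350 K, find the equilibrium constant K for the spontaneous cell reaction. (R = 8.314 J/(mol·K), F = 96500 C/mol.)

7.2 × 10^17

E°_cell = -0.14 − (-0.76) = 0.62 V, with n = 2 electrons transferred.
At equilibrium E = 0, so the Nernst equation gives ln K = nFE°/RT = (2)(96500)(0.62)/((8.314)(350)) = 41.12.
K = e^41.12 = 7.2 × 10^17.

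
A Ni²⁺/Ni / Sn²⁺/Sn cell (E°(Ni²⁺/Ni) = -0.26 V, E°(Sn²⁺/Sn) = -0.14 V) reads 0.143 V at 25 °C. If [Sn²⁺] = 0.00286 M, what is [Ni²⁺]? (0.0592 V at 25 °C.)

4.8 × 10^-4 M

From the Nernst equation, log Q = n(E° − E)/0.0592 = 2(0.12 − 0.143)/0.0592 = -0.777, so Q = 0.167.
With Q = [Ni²⁺]/[Sn²⁺] and the known concentrations, [Ni²⁺] in the numerator gives [Ni²⁺] = 4.8 × 10^-4 M.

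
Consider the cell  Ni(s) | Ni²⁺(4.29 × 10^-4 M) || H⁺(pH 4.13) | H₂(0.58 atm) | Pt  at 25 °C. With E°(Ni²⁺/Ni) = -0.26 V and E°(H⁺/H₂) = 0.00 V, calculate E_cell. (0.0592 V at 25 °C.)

0.12 V

The hydrogen couple is the cathode, so E°_cell = 0.26 V; n = 2.
[H⁺] = 10^(−4.13) = 7.4 × 10^-5 M, and Q = [Ni²⁺]·P(H₂) / [H⁺]^2 = 4.53 × 10^4.
E = E° − (0.0592/2) log Q = 0.26 − (0.0592/2)(4.656) = 0.122 V.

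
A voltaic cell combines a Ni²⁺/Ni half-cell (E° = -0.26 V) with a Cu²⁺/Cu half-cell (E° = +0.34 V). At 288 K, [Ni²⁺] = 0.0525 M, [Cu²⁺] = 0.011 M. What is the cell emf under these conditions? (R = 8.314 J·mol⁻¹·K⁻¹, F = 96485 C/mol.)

The Cu²⁺/Cu couple has the higher reduction potential and acts as the cathode, so E°_cell = +0.34 − (-0.26) = 0.60 V.
Balancing electrons gives n = 2; the reaction quotient is Q = [Ni²⁺]/[Cu²⁺] = 4.77.
E = E° − (RT/nF) ln Q = 0.60 − (8.314×288)/(2×96485) × (1.563) = 0.600 − 0.019 = 0.581 V.

0.581 V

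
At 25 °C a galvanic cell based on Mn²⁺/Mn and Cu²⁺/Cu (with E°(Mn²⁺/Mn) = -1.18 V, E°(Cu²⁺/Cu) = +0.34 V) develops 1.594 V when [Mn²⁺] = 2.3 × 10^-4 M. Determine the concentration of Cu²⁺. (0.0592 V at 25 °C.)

From the Nernst equation, log Q = n(E° − E)/0.0592 = 2(1.52 − 1.594)/0.0592 = -2.500, so Q = 0.00316.
With Q = [Mn²⁺]/[Cu²⁺] and the known concentrations, [Cu²⁺] in the denominator gives [Cu²⁺] = 0.073 M.

0.073 M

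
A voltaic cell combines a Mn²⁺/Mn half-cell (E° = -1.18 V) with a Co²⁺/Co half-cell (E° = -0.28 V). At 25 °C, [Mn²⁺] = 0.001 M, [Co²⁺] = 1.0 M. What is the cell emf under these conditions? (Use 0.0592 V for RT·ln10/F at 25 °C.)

The Co²⁺/Co couple has the higher reduction potential and acts as the cathode, so E°_cell = -0.28 − (-1.18) = 0.90 V.
Balancing electrons gives n = 2; the reaction quotient is Q = [Mn²⁺]/[Co²⁺] = 0.00100.
At 25 °C, E = E° − (0.0592/n) log Q = 0.90 − (0.0592/2)(-3.000) = 0.900 + 0.089 = 0.989 V.

0.989 V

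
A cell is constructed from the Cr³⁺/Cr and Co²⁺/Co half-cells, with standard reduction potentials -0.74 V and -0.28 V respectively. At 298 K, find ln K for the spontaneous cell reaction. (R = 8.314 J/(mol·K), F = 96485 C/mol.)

E°_cell = -0.28 − (-0.74) = 0.46 V, with n = 6 electrons transferred.
At equilibrium E = 0, so the Nernst equation gives ln K = nFE°/RT = (6)(96485)(0.46)/((8.314)(298)) = 107.48.

ln K = 107.5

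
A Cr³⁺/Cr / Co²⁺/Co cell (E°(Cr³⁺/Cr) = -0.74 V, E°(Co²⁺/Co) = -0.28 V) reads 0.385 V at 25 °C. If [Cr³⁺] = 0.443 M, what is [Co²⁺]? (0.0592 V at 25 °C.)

0.0017 M

From the Nernst equation, log Q = n(E° − E)/0.0592 = 6(0.46 − 0.385)/0.0592 = 7.601, so Q = 3.99 × 10^7.
With Q = [Cr³⁺]^2/[Co²⁺]^3 and the known concentrations, [Co²⁺]^3 in the denominator gives [Co²⁺] = 0.0017 M.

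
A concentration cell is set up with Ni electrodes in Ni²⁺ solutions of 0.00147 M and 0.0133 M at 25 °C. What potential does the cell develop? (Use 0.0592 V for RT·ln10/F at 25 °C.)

Both half-cells are Ni²⁺/Ni, so E°_cell = 0. The concentrated side is the cathode; the cell reaction moves Ni²⁺ from high to low concentration with n = 2.
Q = [Ni²⁺]_dilute/[Ni²⁺]_conc = 0.00147/0.0133 = 0.111.
E = 0 − (0.0592/2) log Q = −(0.0592/2)(-0.957) = 0.0283 V.

0.028 V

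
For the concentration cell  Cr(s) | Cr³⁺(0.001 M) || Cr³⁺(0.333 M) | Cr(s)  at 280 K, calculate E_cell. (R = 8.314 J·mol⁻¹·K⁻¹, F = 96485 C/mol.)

0.047 V

Both half-cells are Cr³⁺/Cr, so E°_cell = 0. The concentrated side is the cathode; the cell reaction moves Cr³⁺ from high to low concentration with n = 3.
Q = [Cr³⁺]_dilute/[Cr³⁺]_conc = 0.001/0.333 = 0.00300.
E = 0 − (RT/nF) ln Q = −((8.314×280)/(3×96485))(-5.808) = 0.0467 V.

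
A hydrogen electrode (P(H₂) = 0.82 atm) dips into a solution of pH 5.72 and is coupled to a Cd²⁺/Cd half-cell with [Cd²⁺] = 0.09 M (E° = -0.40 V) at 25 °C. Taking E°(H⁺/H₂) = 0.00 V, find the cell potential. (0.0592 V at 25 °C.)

The hydrogen couple is the cathode, so E°_cell = 0.40 V; n = 2.
[H⁺] = 10^(−5.72) = 1.9 × 10^-6 M, and Q = [Cd²⁺]·P(H₂) / [H⁺]^2 = 2.03 × 10^10.
E = E° − (0.0592/2) log Q = 0.40 − (0.0592/2)(10.308) = 0.095 V.

0.095 V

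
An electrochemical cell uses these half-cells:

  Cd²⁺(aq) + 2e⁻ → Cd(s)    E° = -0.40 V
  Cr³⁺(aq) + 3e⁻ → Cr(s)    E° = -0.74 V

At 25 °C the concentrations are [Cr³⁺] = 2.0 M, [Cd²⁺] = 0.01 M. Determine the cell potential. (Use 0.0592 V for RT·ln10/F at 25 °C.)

0.275 V

The Cd²⁺/Cd couple has the higher reduction potential and acts as the cathode, so E°_cell = -0.40 − (-0.74) = 0.34 V.
Balancing electrons gives n = 6; the reaction quotient is Q = [Cr³⁺]^2/[Cd²⁺]^3 = 4 × 10^6.
At 25 °C, E = E° − (0.0592/n) log Q = 0.34 − (0.0592/6)(6.602) = 0.340 − 0.065 = 0.275 V.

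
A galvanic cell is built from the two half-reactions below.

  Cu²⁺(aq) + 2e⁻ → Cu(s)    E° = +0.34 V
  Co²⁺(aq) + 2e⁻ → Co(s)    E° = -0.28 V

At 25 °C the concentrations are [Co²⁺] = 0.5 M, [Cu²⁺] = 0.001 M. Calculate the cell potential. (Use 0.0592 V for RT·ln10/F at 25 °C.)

0.540 V

The Cu²⁺/Cu couple has the higher reduction potential and acts as the cathode, so E°_cell = +0.34 − (-0.28) = 0.62 V.
Balancing electrons gives n = 2; the reaction quotient is Q = [Co²⁺]/[Cu²⁺] = 500.
At 25 °C, E = E° − (0.0592/n) log Q = 0.62 − (0.0592/2)(2.699) = 0.620 − 0.080 = 0.540 V.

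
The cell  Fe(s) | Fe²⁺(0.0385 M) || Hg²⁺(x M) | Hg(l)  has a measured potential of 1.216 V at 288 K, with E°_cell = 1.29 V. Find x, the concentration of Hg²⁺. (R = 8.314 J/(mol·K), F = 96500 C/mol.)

9.9 × 10^-5 M

From the Nernst equation, ln Q = nF(E° − E)/RT = 2×96500×(1.29 − 1.216)/(8.314×288) = 5.965, so Q = 389.
With Q = [Fe²⁺]/[Hg²⁺] and the known concentrations, [Hg²⁺] in the denominator gives [Hg²⁺] = 9.9 × 10^-5 M.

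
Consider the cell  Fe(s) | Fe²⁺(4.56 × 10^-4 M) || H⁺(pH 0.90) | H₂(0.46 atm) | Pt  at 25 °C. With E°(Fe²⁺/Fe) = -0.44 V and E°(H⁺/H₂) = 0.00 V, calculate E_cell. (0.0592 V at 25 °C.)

The hydrogen couple is the cathode, so E°_cell = 0.44 V; n = 2.
[H⁺] = 10^(−0.90) = 0.13 M, and Q = [Fe²⁺]·P(H₂) / [H⁺]^2 = 0.0132.
E = E° − (0.0592/2) log Q = 0.44 − (0.0592/2)(-1.878) = 0.496 V.

0.50 V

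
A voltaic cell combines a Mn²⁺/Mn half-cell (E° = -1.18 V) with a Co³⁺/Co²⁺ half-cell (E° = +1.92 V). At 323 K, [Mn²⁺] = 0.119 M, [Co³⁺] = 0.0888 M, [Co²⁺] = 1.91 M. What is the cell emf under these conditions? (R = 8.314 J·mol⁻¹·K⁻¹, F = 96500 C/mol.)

3.04 V

The Co³⁺/Co²⁺ couple has the higher reduction potential and acts as the cathode, so E°_cell = +1.92 − (-1.18) = 3.10 V.
Balancing electrons gives n = 2; the reaction quotient is Q = [Mn²⁺]·[Co²⁺]^2/[Co³⁺]^2 = 55.1.
E = E° − (RT/nF) ln Q = 3.10 − (8.314×323)/(2×96500) × (4.008) = 3.100 − 0.056 = 3.044 V.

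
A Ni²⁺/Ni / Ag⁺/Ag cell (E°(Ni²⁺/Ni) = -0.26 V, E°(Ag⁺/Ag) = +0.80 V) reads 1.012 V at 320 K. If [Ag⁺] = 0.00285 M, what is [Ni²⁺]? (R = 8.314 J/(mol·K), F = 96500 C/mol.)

2.6 × 10^-4 M

From the Nernst equation, ln Q = nF(E° − E)/RT = 2×96500×(1.06 − 1.012)/(8.314×320) = 3.482, so Q = 32.5.
With Q = [Ni²⁺]/[Ag⁺]^2 and the known concentrations, [Ni²⁺] in the numerator gives [Ni²⁺] = 2.6 × 10^-4 M.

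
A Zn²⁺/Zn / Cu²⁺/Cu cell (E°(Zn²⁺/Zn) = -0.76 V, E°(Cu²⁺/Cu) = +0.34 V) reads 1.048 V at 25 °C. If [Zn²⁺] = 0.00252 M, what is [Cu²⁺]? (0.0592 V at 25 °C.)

From the Nernst equation, log Q = n(E° − E)/0.0592 = 2(1.10 − 1.048)/0.0592 = 1.757, so Q = 57.1.
With Q = [Zn²⁺]/[Cu²⁺] and the known concentrations, [Cu²⁺] in the denominator gives [Cu²⁺] = 4.4 × 10^-5 M.

4.4 × 10^-5 M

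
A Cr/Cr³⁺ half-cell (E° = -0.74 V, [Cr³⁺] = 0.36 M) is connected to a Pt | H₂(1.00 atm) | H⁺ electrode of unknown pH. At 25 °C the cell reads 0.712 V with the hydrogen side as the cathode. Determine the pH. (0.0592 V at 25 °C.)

pH = 0.62

E°_cell = 0.74 V and n = 6.
log Q = n(E° − E)/0.0592 = 6×(0.74 − 0.712)/0.0592 = 2.838.
With Q = [Cr³⁺]^2·P(H₂)^3 / [H⁺]^6, solving for [H⁺] gives log[H⁺] = -0.621, so pH = 0.62.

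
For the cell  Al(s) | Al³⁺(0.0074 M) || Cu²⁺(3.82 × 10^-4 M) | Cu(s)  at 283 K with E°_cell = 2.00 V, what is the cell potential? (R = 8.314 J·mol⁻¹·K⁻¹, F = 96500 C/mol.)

1.94 V

Balancing electrons gives n = 6; the reaction quotient is Q = [Al³⁺]^2/[Cu²⁺]^3 = 9.82 × 10^5.
E = E° − (RT/nF) ln Q = 2.00 − (8.314×283)/(6×96500) × (13.798) = 2.000 − 0.056 = 1.944 V.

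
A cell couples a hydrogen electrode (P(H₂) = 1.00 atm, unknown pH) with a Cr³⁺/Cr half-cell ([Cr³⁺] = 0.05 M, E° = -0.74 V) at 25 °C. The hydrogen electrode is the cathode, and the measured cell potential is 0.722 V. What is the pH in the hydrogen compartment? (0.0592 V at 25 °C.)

E°_cell = 0.74 V and n = 6.
log Q = n(E° − E)/0.0592 = 6×(0.74 − 0.722)/0.0592 = 1.824.
With Q = [Cr³⁺]^2·P(H₂)^3 / [H⁺]^6, solving for [H⁺] gives log[H⁺] = -0.738, so pH = 0.74.

pH = 0.74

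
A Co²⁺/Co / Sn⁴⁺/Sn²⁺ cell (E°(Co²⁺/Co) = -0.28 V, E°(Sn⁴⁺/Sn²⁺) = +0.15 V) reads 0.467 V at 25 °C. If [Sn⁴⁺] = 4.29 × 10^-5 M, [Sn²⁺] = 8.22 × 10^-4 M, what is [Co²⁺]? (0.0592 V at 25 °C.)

0.0029 M

From the Nernst equation, log Q = n(E° − E)/0.0592 = 2(0.43 − 0.467)/0.0592 = -1.250, so Q = 0.0562.
With Q = [Co²⁺]·[Sn²⁺]/[Sn⁴⁺] and the known concentrations, [Co²⁺] in the numerator gives [Co²⁺] = 0.0029 M.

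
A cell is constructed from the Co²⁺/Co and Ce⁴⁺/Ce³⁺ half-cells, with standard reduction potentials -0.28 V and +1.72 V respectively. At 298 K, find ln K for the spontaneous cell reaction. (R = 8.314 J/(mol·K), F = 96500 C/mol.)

ln K = 155.8

E°_cell = +1.72 − (-0.28) = 2.00 V, with n = 2 electrons transferred.
At equilibrium E = 0, so the Nernst equation gives ln K = nFE°/RT = (2)(96500)(2.00)/((8.314)(298)) = 155.80.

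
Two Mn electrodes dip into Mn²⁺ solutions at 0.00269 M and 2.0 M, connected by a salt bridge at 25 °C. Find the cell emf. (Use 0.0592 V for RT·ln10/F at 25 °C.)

Both half-cells are Mn²⁺/Mn, so E°_cell = 0. The concentrated side is the cathode; the cell reaction moves Mn²⁺ from high to low concentration with n = 2.
Q = [Mn²⁺]_dilute/[Mn²⁺]_conc = 0.00269/2.0 = 0.00134.
E = 0 − (0.0592/2) log Q = −(0.0592/2)(-2.871) = 0.0850 V.

0.085 V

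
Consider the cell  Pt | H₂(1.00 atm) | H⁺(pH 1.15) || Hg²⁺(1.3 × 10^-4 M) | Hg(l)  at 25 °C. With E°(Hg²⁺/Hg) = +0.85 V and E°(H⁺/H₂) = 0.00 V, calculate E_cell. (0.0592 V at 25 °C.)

The Hg²⁺/Hg couple is the cathode, so E°_cell = 0.85 V; n = 2.
[H⁺] = 10^(−1.15) = 0.071 M, and Q = [H⁺]^2 / ([Hg²⁺]·P(H₂)) = 38.6.
E = E° − (0.0592/2) log Q = 0.85 − (0.0592/2)(1.586) = 0.803 V.

0.80 V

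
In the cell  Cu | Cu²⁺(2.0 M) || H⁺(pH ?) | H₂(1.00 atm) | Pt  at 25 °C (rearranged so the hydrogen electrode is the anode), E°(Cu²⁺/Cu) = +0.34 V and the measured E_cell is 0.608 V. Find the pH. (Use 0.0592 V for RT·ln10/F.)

pH = 4.38

E°_cell = 0.34 V and n = 2.
log Q = n(E° − E)/0.0592 = 2×(0.34 − 0.608)/0.0592 = -9.054.
With Q = [H⁺]^2 / ([Cu²⁺]·P(H₂)), solving for [H⁺] gives log[H⁺] = -4.377, so pH = 4.38.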